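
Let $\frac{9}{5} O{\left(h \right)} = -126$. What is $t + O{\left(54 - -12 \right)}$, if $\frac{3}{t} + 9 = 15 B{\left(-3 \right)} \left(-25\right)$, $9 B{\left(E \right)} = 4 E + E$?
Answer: $- \frac{43117}{616} \approx -69.995$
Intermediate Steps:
$O{\left(h \right)} = -70$ ($O{\left(h \right)} = \frac{5}{9} \left(-126\right) = -70$)
$B{\left(E \right)} = \frac{5 E}{9}$ ($B{\left(E \right)} = \frac{4 E + E}{9} = \frac{5 E}{9}$)
$t = \frac{3}{616}$ ($t = \frac{3}{-9 + 15 \cdot \frac{5}{9} \left(-3\right) \left(-25\right)} = \frac{3}{-9 + 15 \left(- \frac{5}{3}\right) \left(-25\right)} = \frac{3}{-9 - -625} = \frac{3}{-9 + 625} = \frac{3}{616} \approx 0.0048701$)
$t + O{\left(54 - -12 \right)} = \frac{3}{616} - 70 = - \frac{43117}{616}$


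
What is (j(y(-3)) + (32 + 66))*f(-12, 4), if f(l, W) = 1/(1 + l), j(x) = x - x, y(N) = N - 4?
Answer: -98/11 ≈ -8.9091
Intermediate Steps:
y(N) = -4 + N
j(x) = 0
(j(y(-3)) + (32 + 66))*f(-12, 4) = (0 + (32 + 66))/(1 - 12) = (0 + 98)/(-11) = 98*(-1/11) = -98/11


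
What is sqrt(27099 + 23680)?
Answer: sqrt(50779) ≈ 225.34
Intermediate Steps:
sqrt(27099 + 23680) = sqrt(50779)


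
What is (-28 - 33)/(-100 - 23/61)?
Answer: 3721/6123 ≈ 0.60771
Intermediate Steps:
(-28 - 33)/(-100 - 23/61) = -61/(-100 - 23*1/61) = -61/(-100 - 23/61) = -61/(-6123/61) = -61/6123*(-61) = 3721/6123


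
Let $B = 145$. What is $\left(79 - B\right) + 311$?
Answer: $245$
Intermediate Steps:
$\left(79 - B\right) + 311 = \left(79 - 145\right) + 311 = -66 + 311 = 245$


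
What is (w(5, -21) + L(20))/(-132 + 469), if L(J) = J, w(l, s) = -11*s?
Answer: 251/337 ≈ 0.74481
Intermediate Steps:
(w(5, -21) + L(20))/(-132 + 469) = (-11*(-21) + 20)/(-132 + 469) = (231 + 20)/337 = 251*(1/337) = 251/337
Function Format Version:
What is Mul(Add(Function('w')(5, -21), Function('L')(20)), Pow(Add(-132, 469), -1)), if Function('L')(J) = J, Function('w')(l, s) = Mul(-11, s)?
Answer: Rational(251, 337) ≈ 0.74481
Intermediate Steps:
Mul(Add(Function('w')(5, -21), Function('L')(20)), Pow(Add(-132, 469), -1)) = Mul(Add(Mul(-11, -21), 20), Pow(Add(-132, 469), -1)) = Mul(Add(231, 20), Pow(337, -1)) = Mul(251, Rational(1, 337)) = Rational(251, 337)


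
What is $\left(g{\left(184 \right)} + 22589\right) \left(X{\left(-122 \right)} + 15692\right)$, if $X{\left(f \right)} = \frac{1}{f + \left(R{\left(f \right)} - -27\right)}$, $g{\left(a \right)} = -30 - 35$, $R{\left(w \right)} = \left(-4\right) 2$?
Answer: $\frac{36404978100}{103} \approx 3.5345 \cdot 10^{8}$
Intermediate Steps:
$R{\left(w \right)} = -8$
$g{\left(a \right)} = -65$ ($g{\left(a \right)} = -30 - 35 = -65$)
$X{\left(f \right)} = \frac{1}{19 + f}$ ($X{\left(f \right)} = \frac{1}{f - -19} = \frac{1}{f + \left(-8 + 27\right)} = \frac{1}{f + 19} = \frac{1}{19 + f}$)
$\left(g{\left(184 \right)} + 22589\right) \left(X{\left(-122 \right)} + 15692\right) = \left(-65 + 22589\right) \left(\frac{1}{19 - 122} + 15692\right) = 22524 \left(\frac{1}{-103} + 15692\right) = 22524 \left(- \frac{1}{103} + 15692\right) = 22524 \cdot \frac{1616275}{103} = \frac{36404978100}{103}$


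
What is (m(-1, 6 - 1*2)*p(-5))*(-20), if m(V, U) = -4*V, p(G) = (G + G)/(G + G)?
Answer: -80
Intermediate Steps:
p(G) = 1 (p(G) = (2*G)/((2*G)) = (2*G)*(1/(2*G)) = 1)
(m(-1, 6 - 1*2)*p(-5))*(-20) = (-4*(-1)*1)*(-20) = (4*1)*(-20) = 4*(-20) = -80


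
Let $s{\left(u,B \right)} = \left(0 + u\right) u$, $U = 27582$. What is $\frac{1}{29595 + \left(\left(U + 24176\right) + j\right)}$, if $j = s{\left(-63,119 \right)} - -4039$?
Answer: $\frac{1}{89361} \approx 1.1191 \cdot 10^{-5}$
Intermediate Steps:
$s{\left(u,B \right)} = u^{2}$ ($s{\left(u,B \right)} = u u = u^{2}$)
$j = 8008$ ($j = \left(-63\right)^{2} - -4039 = 3969 + 4039 = 8008$)
$\frac{1}{29595 + \left(\left(U + 24176\right) + j\right)} = \frac{1}{29595 + \left(\left(27582 + 24176\right) + 8008\right)} = \frac{1}{29595 + \left(51758 + 8008\right)} = \frac{1}{29595 + 59766} = \frac{1}{89361}$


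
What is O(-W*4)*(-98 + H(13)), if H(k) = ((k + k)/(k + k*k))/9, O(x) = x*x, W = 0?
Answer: 0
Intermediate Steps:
O(x) = x²
H(k) = 2*k/(9*(k + k²)) (H(k) = ((2*k)/(k + k²))*(⅑) = (2*k/(k + k²))*(⅑) = 2*k/(9*(k + k²)))
O(-W*4)*(-98 + H(13)) = (-1*0*4)²*(-98 + 2/(9*(1 + 13))) = (0*4)²*(-98 + (2/9)/14) = 0²*(-98 + (2/9)*(1/14)) = 0*(-98 + 1/63) = 0*(-6173/63) = 0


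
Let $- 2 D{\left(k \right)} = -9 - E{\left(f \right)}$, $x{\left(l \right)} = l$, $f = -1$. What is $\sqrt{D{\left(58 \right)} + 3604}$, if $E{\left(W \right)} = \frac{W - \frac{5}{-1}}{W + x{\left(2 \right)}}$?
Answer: $\frac{\sqrt{14442}}{2} \approx 60.087$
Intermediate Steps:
$E{\left(W \right)} = \frac{5 + W}{2 + W}$ ($E{\left(W \right)} = \frac{W - \frac{5}{-1}}{W + 2} = \frac{W - -5}{2 + W} = \frac{W + 5}{2 + W} = \frac{5 + W}{2 + W}$)
$D{\left(k \right)} = \frac{13}{2}$ ($D{\left(k \right)} = - \frac{-9 - \frac{5 - 1}{2 - 1}}{2} = - \frac{-9 - 1^{-1} \cdot 4}{2} = - \frac{-9 - 1 \cdot 4}{2} = - \frac{-9 - 4}{2} = \left(- \frac{1}{2}\right) \left(-13\right) = \frac{13}{2}$)
$\sqrt{D{\left(58 \right)} + 3604} = \sqrt{\frac{13}{2} + 3604} = \sqrt{\frac{7221}{2}} = \frac{\sqrt{14442}}{2}$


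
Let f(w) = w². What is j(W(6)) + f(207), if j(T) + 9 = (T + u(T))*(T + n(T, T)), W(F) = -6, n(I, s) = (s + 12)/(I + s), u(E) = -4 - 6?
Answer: 42944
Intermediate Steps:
u(E) = -10
n(I, s) = (12 + s)/(I + s)
j(T) = -9 + (-10 + T)*(T + (12 + T)/(2*T)) (j(T) = -9 + (T - 10)*(T + (12 + T)/(T + T)) = -9 + (-10 + T)*(T + (12 + T)/((2*T))) = -9 + (-10 + T)*(T + (1/(2*T))*(12 + T)) = -9 + (-10 + T)*(T + (12 + T)/(2*T)))
j(W(6)) + f(207) = (-8 + (-6)² - 60/(-6) - 19/2*(-6)) + 207² = (-8 + 36 - 60*(-⅙) + 57) + 42849 = (-8 + 36 + 10 + 57) + 42849 = 95 + 42849 = 42944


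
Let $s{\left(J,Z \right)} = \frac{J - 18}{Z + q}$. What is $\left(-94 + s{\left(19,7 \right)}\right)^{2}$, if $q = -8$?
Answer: $9025$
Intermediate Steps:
$s{\left(J,Z \right)} = \frac{-18 + J}{-8 + Z}$ ($s{\left(J,Z \right)} = \frac{J - 18}{Z - 8} = \frac{-18 + J}{-8 + Z}$)
$\left(-94 + s{\left(19,7 \right)}\right)^{2} = \left(-94 + \frac{-18 + 19}{-8 + 7}\right)^{2} = \left(-94 + \frac{1}{-1} \cdot 1\right)^{2} = \left(-94 - 1\right)^{2} = \left(-95\right)^{2} = 9025$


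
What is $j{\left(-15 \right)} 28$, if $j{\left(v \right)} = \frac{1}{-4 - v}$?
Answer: $\frac{28}{11} \approx 2.5455$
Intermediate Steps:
$j{\left(-15 \right)} 28 = - \frac{1}{4 - 15} \cdot 28 = - \frac{1}{-11} \cdot 28 = \left(-1\right) \left(- \frac{1}{11}\right) 28 = \frac{1}{11} \cdot 28 = \frac{28}{11}$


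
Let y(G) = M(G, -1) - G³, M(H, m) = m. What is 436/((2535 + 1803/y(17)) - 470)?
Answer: 714168/3381869 ≈ 0.21118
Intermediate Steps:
y(G) = -1 - G³
436/((2535 + 1803/y(17)) - 470) = 436/((2535 + 1803/(-1 - 1*17³)) - 470) = 436/((2535 + 1803/(-1 - 1*4913)) - 470) = 436/((2535 + 1803/(-1 - 4913)) - 470) = 436/((2535 + 1803/(-4914)) - 470) = 436/((2535 + 1803*(-1/4914)) - 470) = 436/((2535 - 601/1638) - 470) = 436/(4151729/1638 - 470) = 436/(3381869/1638) = 436*(1638/3381869) = 714168/3381869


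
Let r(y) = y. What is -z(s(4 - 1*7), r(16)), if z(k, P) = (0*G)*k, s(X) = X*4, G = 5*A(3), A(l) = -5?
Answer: 0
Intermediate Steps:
G = -25 (G = 5*(-5) = -25)
s(X) = 4*X
z(k, P) = 0 (z(k, P) = (0*(-25))*k = 0*k = 0)
-z(s(4 - 1*7), r(16)) = -1*0 = 0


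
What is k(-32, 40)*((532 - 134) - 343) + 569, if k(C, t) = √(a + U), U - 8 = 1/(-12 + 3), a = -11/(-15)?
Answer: 569 + 22*√485/3 ≈ 730.50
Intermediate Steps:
a = 11/15 (a = -11*(-1/15) = 11/15 ≈ 0.73333)
U = 71/9 (U = 8 + 1/(-12 + 3) = 8 + 1/(-9) = 8 - ⅑ = 71/9 ≈ 7.8889)
k(C, t) = 2*√485/15 (k(C, t) = √(11/15 + 71/9) = √(388/45) = 2*√485/15)
k(-32, 40)*((532 - 134) - 343) + 569 = (2*√485/15)*((532 - 134) - 343) + 569 = (2*√485/15)*(398 - 343) + 569 = (2*√485/15)*55 + 569 = 22*√485/3 + 569 = 569 + 22*√485/3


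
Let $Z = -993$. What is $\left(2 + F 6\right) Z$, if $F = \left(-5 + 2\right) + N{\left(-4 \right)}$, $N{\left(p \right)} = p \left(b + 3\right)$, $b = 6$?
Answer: $230376$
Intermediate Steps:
$N{\left(p \right)} = 9 p$ ($N{\left(p \right)} = p \left(6 + 3\right) = p 9 = 9 p$)
$F = -39$ ($F = \left(-5 + 2\right) + 9 \left(-4\right) = -3 - 36 = -39$)
$\left(2 + F 6\right) Z = \left(2 - 234\right) \left(-993\right) = \left(-232\right) \left(-993\right) = 230376$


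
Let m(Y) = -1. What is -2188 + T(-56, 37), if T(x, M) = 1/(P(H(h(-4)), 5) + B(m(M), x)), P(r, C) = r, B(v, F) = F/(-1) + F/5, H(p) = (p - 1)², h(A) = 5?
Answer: -665147/304 ≈ -2188.0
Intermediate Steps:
H(p) = (-1 + p)²
B(v, F) = -4*F/5 (B(v, F) = F*(-1) + F*(⅕) = -F + F/5 = -4*F/5)
T(x, M) = 1/(16 - 4*x/5) (T(x, M) = 1/((-1 + 5)² - 4*x/5) = 1/(4² - 4*x/5) = 1/(16 - 4*x/5))
-2188 + T(-56, 37) = -2188 - 5/(-80 + 4*(-56)) = -2188 - 5/(-80 - 224) = -2188 - 5/(-304) = -2188 - 5*(-1/304) = -2188 + 5/304 = -665147/304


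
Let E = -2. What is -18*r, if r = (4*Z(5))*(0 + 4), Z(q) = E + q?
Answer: -864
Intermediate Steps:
Z(q) = -2 + q
r = 48 (r = (4*(-2 + 5))*(0 + 4) = (4*3)*4 = 12*4 = 48)
-18*r = -18*48 = -864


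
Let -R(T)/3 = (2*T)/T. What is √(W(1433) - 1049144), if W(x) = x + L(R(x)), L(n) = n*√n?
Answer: √(-1047711 - 6*I*√6) ≈ 0.007 - 1023.6*I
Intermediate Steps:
R(T) = -6 (R(T) = -3*2*T/T = -3*2 = -6)
L(n) = n^(3/2)
W(x) = x - 6*I*√6 (W(x) = x + (-6)^(3/2) = x - 6*I*√6)
√(W(1433) - 1049144) = √((1433 - 6*I*√6) - 1049144) = √(-1047711 - 6*I*√6)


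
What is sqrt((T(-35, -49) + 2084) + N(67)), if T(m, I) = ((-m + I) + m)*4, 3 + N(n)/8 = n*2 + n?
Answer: 4*sqrt(217) ≈ 58.924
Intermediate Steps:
N(n) = -24 + 24*n (N(n) = -24 + 8*(n*2 + n) = -24 + 8*(2*n + n) = -24 + 8*(3*n) = -24 + 24*n)
T(m, I) = 4*I (T(m, I) = ((I - m) + m)*4 = I*4 = 4*I)
sqrt((T(-35, -49) + 2084) + N(67)) = sqrt((4*(-49) + 2084) + (-24 + 24*67)) = sqrt((-196 + 2084) + (-24 + 1608)) = sqrt(1888 + 1584) = sqrt(3472) = 4*sqrt(217)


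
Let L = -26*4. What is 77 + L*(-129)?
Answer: 13493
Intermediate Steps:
L = -104
77 + L*(-129) = 77 - 104*(-129) = 77 + 13416 = 13493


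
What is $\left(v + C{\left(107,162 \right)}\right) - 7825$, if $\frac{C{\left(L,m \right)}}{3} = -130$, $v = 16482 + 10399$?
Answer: $18666$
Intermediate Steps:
$v = 26881$
$C{\left(L,m \right)} = -390$ ($C{\left(L,m \right)} = 3 \left(-130\right) = -390$)
$\left(v + C{\left(107,162 \right)}\right) - 7825 = \left(26881 - 390\right) - 7825 = 26491 - 7825 = 18666$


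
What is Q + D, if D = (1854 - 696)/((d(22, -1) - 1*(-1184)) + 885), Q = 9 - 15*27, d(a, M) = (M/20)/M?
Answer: -16363716/41381 ≈ -395.44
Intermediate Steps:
d(a, M) = 1/20 (d(a, M) = (M*(1/20))/M = (M/20)/M = 1/20)
Q = -396 (Q = 9 - 405 = -396)
D = 23160/41381 (D = (1854 - 696)/((1/20 - 1*(-1184)) + 885) = 1158/((1/20 + 1184) + 885) = 1158/(23681/20 + 885) = 1158/(41381/20) = 1158*(20/41381) = 23160/41381 ≈ 0.55968)
Q + D = -396 + 23160/41381 = -16363716/41381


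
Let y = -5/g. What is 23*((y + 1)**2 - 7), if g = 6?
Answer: -5773/36 ≈ -160.36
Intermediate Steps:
y = -5/6 ≈ -0.83333
23*((y + 1)**2 - 7) = 23*((-5/6 + 1)**2 - 7) = 23*((1/6)**2 - 7) = 23*(1/36 - 7) = 23*(-251/36) = -5773/36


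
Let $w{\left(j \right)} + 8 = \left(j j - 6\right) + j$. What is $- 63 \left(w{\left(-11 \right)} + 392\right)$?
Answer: $-30744$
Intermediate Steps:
$w{\left(j \right)} = -14 + j + j^{2}$ ($w{\left(j \right)} = -8 + \left(\left(j j - 6\right) + j\right) = -8 + \left(\left(j^{2} - 6\right) + j\right) = -8 + \left(\left(-6 + j^{2}\right) + j\right) = -8 + \left(-6 + j + j^{2}\right) = -14 + j + j^{2}$)
$- 63 \left(w{\left(-11 \right)} + 392\right) = - 63 \left(\left(-14 - 11 + \left(-11\right)^{2}\right) + 392\right) = - 63 \left(\left(-14 - 11 + 121\right) + 392\right) = - 63 \left(96 + 392\right) = \left(-63\right) 488 = -30744$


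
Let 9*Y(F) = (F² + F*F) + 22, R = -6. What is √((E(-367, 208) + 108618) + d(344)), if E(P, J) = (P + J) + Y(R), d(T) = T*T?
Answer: √2041249/3 ≈ 476.24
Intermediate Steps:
Y(F) = 22/9 + 2*F²/9 (Y(F) = ((F² + F*F) + 22)/9 = ((F² + F²) + 22)/9 = (2*F² + 22)/9 = (22 + 2*F²)/9 = 22/9 + 2*F²/9)
d(T) = T²
E(P, J) = 94/9 + J + P (E(P, J) = (P + J) + (22/9 + (2/9)*(-6)²) = (J + P) + (22/9 + (2/9)*36) = (J + P) + (22/9 + 8) = (J + P) + 94/9 = 94/9 + J + P)
√((E(-367, 208) + 108618) + d(344)) = √(((94/9 + 208 - 367) + 108618) + 344²) = √((-1337/9 + 108618) + 118336) = √(976225/9 + 118336) = √(2041249/9) = √2041249/3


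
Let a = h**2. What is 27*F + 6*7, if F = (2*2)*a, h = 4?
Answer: 1770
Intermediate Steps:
a = 16 (a = 4**2 = 16)
F = 64 (F = (2*2)*16 = 4*16 = 64)
27*F + 6*7 = 27*64 + 6*7 = 1728 + 42 = 1770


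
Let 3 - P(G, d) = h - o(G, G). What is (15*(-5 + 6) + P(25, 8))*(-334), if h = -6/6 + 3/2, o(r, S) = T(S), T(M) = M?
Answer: -14195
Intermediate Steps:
o(r, S) = S
h = ½ (h = -6*⅙ + 3*(½) = -1 + 3/2 = ½ ≈ 0.50000)
P(G, d) = 5/2 + G (P(G, d) = 3 - (½ - G) = 3 + (-½ + G) = 5/2 + G)
(15*(-5 + 6) + P(25, 8))*(-334) = (15*(-5 + 6) + (5/2 + 25))*(-334) = (15*1 + 55/2)*(-334) = (15 + 55/2)*(-334) = (85/2)*(-334) = -14195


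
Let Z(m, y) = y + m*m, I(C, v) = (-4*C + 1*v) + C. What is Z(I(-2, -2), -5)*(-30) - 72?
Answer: -402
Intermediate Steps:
I(C, v) = v - 3*C (I(C, v) = (-4*C + v) + C = (v - 4*C) + C = v - 3*C)
Z(m, y) = y + m²
Z(I(-2, -2), -5)*(-30) - 72 = (-5 + (-2 - 3*(-2))²)*(-30) - 72 = (-5 + (-2 + 6)²)*(-30) - 72 = (-5 + 4²)*(-30) - 72 = (-5 + 16)*(-30) - 72 = 11*(-30) - 72 = -330 - 72 = -402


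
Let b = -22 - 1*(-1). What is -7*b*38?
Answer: 5586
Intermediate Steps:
b = -21 (b = -22 + 1 = -21)
-7*b*38 = -7*(-21)*38 = 147*38 = 5586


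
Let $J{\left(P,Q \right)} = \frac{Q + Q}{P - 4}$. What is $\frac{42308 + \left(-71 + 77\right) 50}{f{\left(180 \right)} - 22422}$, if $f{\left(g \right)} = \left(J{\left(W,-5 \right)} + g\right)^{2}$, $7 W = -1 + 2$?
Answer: $\frac{15530616}{3979631} \approx 3.9025$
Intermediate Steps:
$W = \frac{1}{7}$ ($W = \frac{-1 + 2}{7} = \frac{1}{7} \cdot 1 = \frac{1}{7} \approx 0.14286$)
$J{\left(P,Q \right)} = \frac{2 Q}{-4 + P}$
$f{\left(g \right)} = \left(\frac{70}{27} + g\right)^{2}$ ($f{\left(g \right)} = \left(2 \left(-5\right) \frac{1}{-4 + \frac{1}{7}} + g\right)^{2} = \left(2 \left(-5\right) \frac{1}{- \frac{27}{7}} + g\right)^{2} = \left(2 \left(-5\right) \left(- \frac{7}{27}\right) + g\right)^{2} = \left(\frac{70}{27} + g\right)^{2}$)
$\frac{42308 + \left(-71 + 77\right) 50}{f{\left(180 \right)} - 22422} = \frac{42308 + \left(-71 + 77\right) 50}{\frac{\left(70 + 27 \cdot 180\right)^{2}}{729} - 22422} = \frac{42308 + 6 \cdot 50}{\frac{\left(70 + 4860\right)^{2}}{729} - 22422} = \frac{42308 + 300}{\frac{4930^{2}}{729} - 22422} = \frac{42608}{\frac{1}{729} \cdot 24304900 - 22422} = \frac{42608}{\frac{24304900}{729} - 22422} = \frac{42608}{\frac{7959262}{729}} = 42608 \cdot \frac{729}{7959262} = \frac{15530616}{3979631}$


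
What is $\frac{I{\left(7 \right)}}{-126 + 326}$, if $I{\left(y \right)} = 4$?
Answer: $\frac{1}{50} \approx 0.02$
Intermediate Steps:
$\frac{I{\left(7 \right)}}{-126 + 326} = \frac{1}{-126 + 326} \cdot 4 = \frac{1}{200} \cdot 4 = \frac{1}{50}$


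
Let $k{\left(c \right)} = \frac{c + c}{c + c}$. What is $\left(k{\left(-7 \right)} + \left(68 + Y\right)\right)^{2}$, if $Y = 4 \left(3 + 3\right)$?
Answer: $8649$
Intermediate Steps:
$Y = 24$ ($Y = 4 \cdot 6 = 24$)
$k{\left(c \right)} = 1$ ($k{\left(c \right)} = \frac{2 c}{2 c} = 2 c \frac{1}{2 c} = 1$)
$\left(k{\left(-7 \right)} + \left(68 + Y\right)\right)^{2} = \left(1 + \left(68 + 24\right)\right)^{2} = \left(1 + 92\right)^{2} = 93^{2} = 8649$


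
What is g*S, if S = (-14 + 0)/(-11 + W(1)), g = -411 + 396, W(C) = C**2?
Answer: -21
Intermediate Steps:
g = -15
S = 7/5 (S = (-14 + 0)/(-11 + 1**2) = -14/(-11 + 1) = -14/(-10) = -14*(-1/10) = 7/5 ≈ 1.4000)
g*S = -15*7/5 = -21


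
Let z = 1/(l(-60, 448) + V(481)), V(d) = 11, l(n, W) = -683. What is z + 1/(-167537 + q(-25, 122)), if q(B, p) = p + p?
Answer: -23995/16060128 ≈ -0.0014941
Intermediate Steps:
q(B, p) = 2*p
z = -1/672 (z = 1/(-683 + 11) = 1/(-672) = -1/672 ≈ -0.0014881)
z + 1/(-167537 + q(-25, 122)) = -1/672 + 1/(-167537 + 2*122) = -1/672 + 1/(-167537 + 244) = -1/672 + 1/(-167293) = -1/672 - 1/167293 = -23995/16060128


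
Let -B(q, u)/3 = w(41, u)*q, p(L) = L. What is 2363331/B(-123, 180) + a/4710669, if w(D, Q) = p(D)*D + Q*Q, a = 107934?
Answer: 1387804009085/6582316717749 ≈ 0.21084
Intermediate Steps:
w(D, Q) = D² + Q² (w(D, Q) = D*D + Q*Q = D² + Q²)
B(q, u) = -3*q*(1681 + u²) (B(q, u) = -3*(41² + u²)*q = -3*(1681 + u²)*q = -3*q*(1681 + u²))
2363331/B(-123, 180) + a/4710669 = 2363331/((-3*(-123)*(1681 + 180²))) + 107934/4710669 = 2363331/((-3*(-123)*(1681 + 32400))) + 107934*(1/4710669) = 2363331/((-3*(-123)*34081)) + 35978/1570223 = 2363331/12575889 + 35978/1570223 = 2363331*(1/12575889) + 35978/1570223 = 787777/4191963 + 35978/1570223 = 1387804009085/6582316717749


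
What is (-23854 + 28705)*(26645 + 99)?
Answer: 129735144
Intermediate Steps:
(-23854 + 28705)*(26645 + 99) = 4851*26744 = 129735144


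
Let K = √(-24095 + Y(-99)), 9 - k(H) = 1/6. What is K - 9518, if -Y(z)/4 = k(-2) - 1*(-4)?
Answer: -9518 + I*√217317/3 ≈ -9518.0 + 155.39*I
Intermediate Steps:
k(H) = 53/6 (k(H) = 9 - 1/6 = 9 - 1*⅙ = 9 - ⅙ = 53/6)
Y(z) = -154/3 (Y(z) = -4*(53/6 - 1*(-4)) = -4*(53/6 + 4) = -4*77/6 = -154/3)
K = I*√217317/3 (K = √(-24095 - 154/3) = √(-72439/3) = I*√217317/3 ≈ 155.39*I)
K - 9518 = I*√217317/3 - 9518 = -9518 + I*√217317/3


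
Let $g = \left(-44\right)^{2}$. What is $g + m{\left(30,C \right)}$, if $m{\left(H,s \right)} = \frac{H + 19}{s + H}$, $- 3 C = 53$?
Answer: $\frac{71779}{37} \approx 1940.0$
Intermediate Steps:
$C = - \frac{53}{3}$ ($C = \left(- \frac{1}{3}\right) 53 = - \frac{53}{3} \approx -17.667$)
$g = 1936$
$m{\left(H,s \right)} = \frac{19 + H}{H + s}$
$g + m{\left(30,C \right)} = 1936 + \frac{19 + 30}{30 - \frac{53}{3}} = 1936 + \frac{1}{\frac{37}{3}} \cdot 49 = 1936 + \frac{3}{37} \cdot 49 = 1936 + \frac{147}{37} = \frac{71779}{37}$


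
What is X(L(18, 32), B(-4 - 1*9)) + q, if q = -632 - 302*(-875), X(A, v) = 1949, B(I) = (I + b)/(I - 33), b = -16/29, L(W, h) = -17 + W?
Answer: 265567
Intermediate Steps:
b = -16/29 (b = -16*1/29 = -16/29 ≈ -0.55172)
B(I) = (-16/29 + I)/(-33 + I) (B(I) = (I - 16/29)/(I - 33) = (-16/29 + I)/(-33 + I))
q = 263618 (q = -632 + 264250 = 263618)
X(L(18, 32), B(-4 - 1*9)) + q = 1949 + 263618 = 265567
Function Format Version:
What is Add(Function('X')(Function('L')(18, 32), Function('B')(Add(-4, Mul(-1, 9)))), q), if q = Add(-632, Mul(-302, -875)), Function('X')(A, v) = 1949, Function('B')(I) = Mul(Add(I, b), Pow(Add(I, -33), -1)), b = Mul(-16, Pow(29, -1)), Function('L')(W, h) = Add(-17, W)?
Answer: 265567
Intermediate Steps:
b = Rational(-16, 29) (b = Mul(-16, Rational(1, 29)) = Rational(-16, 29) ≈ -0.55172)
Function('B')(I) = Mul(Pow(Add(-33, I), -1), Add(Rational(-16, 29), I)) (Function('B')(I) = Mul(Add(I, Rational(-16, 29)), Pow(Add(I, -33), -1)) = Mul(Add(Rational(-16, 29), I), Pow(Add(-33, I), -1)) = Mul(Pow(Add(-33, I), -1), Add(Rational(-16, 29), I)))
q = 263618 (q = Add(-632, 264250) = 263618)
Add(Function('X')(Function('L')(18, 32), Function('B')(Add(-4, Mul(-1, 9)))), q) = Add(1949, 263618) = 265567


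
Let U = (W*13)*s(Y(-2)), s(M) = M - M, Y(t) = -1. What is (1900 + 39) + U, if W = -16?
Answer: 1939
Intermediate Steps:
s(M) = 0
U = 0 (U = -16*13*0 = -208*0 = 0)
(1900 + 39) + U = (1900 + 39) + 0 = 1939 + 0 = 1939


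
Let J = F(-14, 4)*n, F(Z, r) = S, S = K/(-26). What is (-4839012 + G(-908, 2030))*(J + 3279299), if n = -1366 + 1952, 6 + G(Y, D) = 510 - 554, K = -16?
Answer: -206316190830650/13 ≈ -1.5870e+13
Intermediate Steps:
G(Y, D) = -50 (G(Y, D) = -6 + (510 - 554) = -6 - 44 = -50)
S = 8/13 (S = -16/(-26) = -16*(-1/26) = 8/13 ≈ 0.61539)
F(Z, r) = 8/13
n = 586
J = 4688/13 (J = (8/13)*586 = 4688/13 ≈ 360.62)
(-4839012 + G(-908, 2030))*(J + 3279299) = (-4839012 - 50)*(4688/13 + 3279299) = -4839062*42635575/13 = -206316190830650/13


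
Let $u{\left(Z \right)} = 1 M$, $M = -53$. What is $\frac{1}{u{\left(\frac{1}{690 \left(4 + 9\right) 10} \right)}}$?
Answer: $- \frac{1}{53} \approx -0.018868$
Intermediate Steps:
$u{\left(Z \right)} = -53$ ($u{\left(Z \right)} = 1 \left(-53\right) = -53$)
$\frac{1}{u{\left(\frac{1}{690 \left(4 + 9\right) 10} \right)}} = \frac{1}{-53} = - \frac{1}{53}$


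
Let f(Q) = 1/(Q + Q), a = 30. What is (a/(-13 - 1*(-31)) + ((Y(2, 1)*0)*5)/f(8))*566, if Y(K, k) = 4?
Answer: 2830/3 ≈ 943.33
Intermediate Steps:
f(Q) = 1/(2*Q)
(a/(-13 - 1*(-31)) + ((Y(2, 1)*0)*5)/f(8))*566 = (30/(-13 - 1*(-31)) + ((4*0)*5)/(((1/2)/8)))*566 = (30/(-13 + 31) + (0*5)/(((1/2)*(1/8))))*566 = (30/18 + 0/(1/16))*566 = (30*(1/18) + 0*16)*566 = (5/3 + 0)*566 = (5/3)*566 = 2830/3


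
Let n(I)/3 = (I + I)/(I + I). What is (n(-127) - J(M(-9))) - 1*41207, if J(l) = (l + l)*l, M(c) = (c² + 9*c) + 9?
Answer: -41366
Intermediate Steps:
n(I) = 3 (n(I) = 3*((I + I)/(I + I)) = 3*((2*I)/((2*I))) = 3*((2*I)*(1/(2*I))) = 3*1 = 3)
M(c) = 9 + c² + 9*c
J(l) = 2*l² (J(l) = (2*l)*l = 2*l²)
(n(-127) - J(M(-9))) - 1*41207 = (3 - 2*(9 + (-9)² + 9*(-9))²) - 1*41207 = (3 - 2*(9 + 81 - 81)²) - 41207 = (3 - 2*9²) - 41207 = (3 - 2*81) - 41207 = (3 - 1*162) - 41207 = (3 - 162) - 41207 = -159 - 41207 = -41366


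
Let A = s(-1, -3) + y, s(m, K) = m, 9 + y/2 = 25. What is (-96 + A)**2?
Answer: 4225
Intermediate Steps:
y = 32 (y = -18 + 2*25 = -18 + 50 = 32)
A = 31 (A = -1 + 32 = 31)
(-96 + A)**2 = (-96 + 31)**2 = (-65)**2 = 4225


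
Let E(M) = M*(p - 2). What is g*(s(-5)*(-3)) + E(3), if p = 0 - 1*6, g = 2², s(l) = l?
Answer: 36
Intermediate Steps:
g = 4
p = -6 (p = 0 - 6 = -6)
E(M) = -8*M (E(M) = M*(-6 - 2) = M*(-8) = -8*M)
g*(s(-5)*(-3)) + E(3) = 4*(-5*(-3)) - 8*3 = 4*15 - 24 = 60 - 24 = 36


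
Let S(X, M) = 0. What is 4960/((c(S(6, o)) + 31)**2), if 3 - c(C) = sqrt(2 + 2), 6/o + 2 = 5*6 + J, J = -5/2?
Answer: 155/32 ≈ 4.8438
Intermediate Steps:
J = -5/2 (J = -5*1/2 = -5/2 ≈ -2.5000)
o = 4/17 (o = 6/(-2 + (5*6 - 5/2)) = 6/(-2 + (30 - 5/2)) = 6/(-2 + 55/2) = 6/(51/2) = 6*(2/51) = 4/17 ≈ 0.23529)
c(C) = 1 (c(C) = 3 - sqrt(2 + 2) = 3 - sqrt(4) = 3 - 1*2 = 3 - 2 = 1)
4960/((c(S(6, o)) + 31)**2) = 4960/((1 + 31)**2) = 4960/(32**2) = 4960/1024 = 4960*(1/1024) = 155/32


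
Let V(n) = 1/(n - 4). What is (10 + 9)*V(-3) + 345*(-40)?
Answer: -96619/7 ≈ -13803.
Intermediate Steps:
V(n) = 1/(-4 + n)
(10 + 9)*V(-3) + 345*(-40) = (10 + 9)/(-4 - 3) + 345*(-40) = 19/(-7) - 13800 = 19*(-⅐) - 13800 = -19/7 - 13800 = -96619/7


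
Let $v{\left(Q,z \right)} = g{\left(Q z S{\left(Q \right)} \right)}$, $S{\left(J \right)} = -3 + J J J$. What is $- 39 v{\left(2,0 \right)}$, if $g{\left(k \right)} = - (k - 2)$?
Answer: $-78$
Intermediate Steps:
$S{\left(J \right)} = -3 + J^{3}$ ($S{\left(J \right)} = -3 + J J^{2} = -3 + J^{3}$)
$g{\left(k \right)} = 2 - k$ ($g{\left(k \right)} = - (-2 + k) = 2 - k$)
$v{\left(Q,z \right)} = 2 - Q z \left(-3 + Q^{3}\right)$
$- 39 v{\left(2,0 \right)} = - 39 \left(2 - 2 \cdot 0 \left(-3 + 2^{3}\right)\right) = - 39 \left(2 - 2 \cdot 0 \left(-3 + 8\right)\right) = - 39 \left(2 - 2 \cdot 0 \cdot 5\right) = - 39 \left(2 + 0\right) = \left(-39\right) 2 = -78$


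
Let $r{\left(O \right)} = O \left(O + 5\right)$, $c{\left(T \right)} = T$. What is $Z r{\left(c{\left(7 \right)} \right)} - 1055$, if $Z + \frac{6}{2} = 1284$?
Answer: $106549$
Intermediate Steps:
$Z = 1281$ ($Z = -3 + 1284 = 1281$)
$r{\left(O \right)} = O \left(5 + O\right)$
$Z r{\left(c{\left(7 \right)} \right)} - 1055 = 1281 \cdot 7 \left(5 + 7\right) - 1055 = 1281 \cdot 7 \cdot 12 - 1055 = 1281 \cdot 84 - 1055 = 107604 - 1055 = 106549$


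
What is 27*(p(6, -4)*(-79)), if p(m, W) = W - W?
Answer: 0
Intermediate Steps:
p(m, W) = 0
27*(p(6, -4)*(-79)) = 27*(0*(-79)) = 27*0 = 0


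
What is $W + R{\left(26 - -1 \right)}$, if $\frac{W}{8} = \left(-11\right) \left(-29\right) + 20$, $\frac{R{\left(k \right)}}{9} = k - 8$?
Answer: $2883$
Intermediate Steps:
$R{\left(k \right)} = -72 + 9 k$ ($R{\left(k \right)} = 9 \left(k - 8\right) = 9 \left(-8 + k\right) = -72 + 9 k$)
$W = 2712$ ($W = 8 \left(\left(-11\right) \left(-29\right) + 20\right) = 8 \left(319 + 20\right) = 8 \cdot 339 = 2712$)
$W + R{\left(26 - -1 \right)} = 2712 - \left(72 - 9 \left(26 - -1\right)\right) = 2712 - \left(72 - 9 \left(26 + 1\right)\right) = 2712 + \left(-72 + 9 \cdot 27\right) = 2712 + \left(-72 + 243\right) = 2712 + 171 = 2883$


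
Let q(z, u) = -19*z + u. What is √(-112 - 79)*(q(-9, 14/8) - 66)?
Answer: 427*I*√191/4 ≈ 1475.3*I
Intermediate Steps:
q(z, u) = u - 19*z
√(-112 - 79)*(q(-9, 14/8) - 66) = √(-112 - 79)*((14/8 - 19*(-9)) - 66) = √(-191)*((14*(⅛) + 171) - 66) = (I*√191)*((7/4 + 171) - 66) = (I*√191)*(691/4 - 66) = (I*√191)*(427/4) = 427*I*√191/4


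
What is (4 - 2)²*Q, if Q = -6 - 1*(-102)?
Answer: 384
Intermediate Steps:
Q = 96 (Q = -6 + 102 = 96)
(4 - 2)²*Q = (4 - 2)²*96 = 2²*96 = 4*96 = 384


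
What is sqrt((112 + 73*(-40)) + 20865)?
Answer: sqrt(18057) ≈ 134.38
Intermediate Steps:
sqrt((112 + 73*(-40)) + 20865) = sqrt((112 - 2920) + 20865) = sqrt(-2808 + 20865) = sqrt(18057)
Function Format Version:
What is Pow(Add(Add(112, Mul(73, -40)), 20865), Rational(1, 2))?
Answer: Pow(18057, Rational(1, 2)) ≈ 134.38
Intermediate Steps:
Pow(Add(Add(112, Mul(73, -40)), 20865), Rational(1, 2)) = Pow(Add(Add(112, -2920), 20865), Rational(1, 2)) = Pow(Add(-2808, 20865), Rational(1, 2)) = Pow(18057, Rational(1, 2))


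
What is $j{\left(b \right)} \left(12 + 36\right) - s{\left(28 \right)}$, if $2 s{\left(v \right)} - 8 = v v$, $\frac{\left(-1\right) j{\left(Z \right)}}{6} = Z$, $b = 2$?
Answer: $-972$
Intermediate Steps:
$j{\left(Z \right)} = - 6 Z$
$s{\left(v \right)} = 4 + \frac{v^{2}}{2}$ ($s{\left(v \right)} = 4 + \frac{v v}{2} = 4 + \frac{v^{2}}{2}$)
$j{\left(b \right)} \left(12 + 36\right) - s{\left(28 \right)} = \left(-6\right) 2 \left(12 + 36\right) - \left(4 + \frac{28^{2}}{2}\right) = \left(-12\right) 48 - \left(4 + \frac{1}{2} \cdot 784\right) = -576 - \left(4 + 392\right) = -576 - 396 = -972$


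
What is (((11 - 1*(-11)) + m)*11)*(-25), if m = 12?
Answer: -9350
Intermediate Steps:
(((11 - 1*(-11)) + m)*11)*(-25) = (((11 - 1*(-11)) + 12)*11)*(-25) = (((11 + 11) + 12)*11)*(-25) = ((22 + 12)*11)*(-25) = (34*11)*(-25) = 374*(-25) = -9350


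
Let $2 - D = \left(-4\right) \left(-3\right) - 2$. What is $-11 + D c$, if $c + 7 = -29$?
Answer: $277$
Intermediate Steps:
$c = -36$ ($c = -7 - 29 = -36$)
$D = -8$ ($D = 2 - \left(\left(-4\right) \left(-3\right) - 2\right) = 2 - \left(12 - 2\right) = 2 - 10 = -8$)
$-11 + D c = -11 - -288 = -11 + 288 = 277$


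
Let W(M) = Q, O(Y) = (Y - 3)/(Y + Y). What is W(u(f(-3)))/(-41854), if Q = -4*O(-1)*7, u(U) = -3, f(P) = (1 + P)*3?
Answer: 28/20927 ≈ 0.0013380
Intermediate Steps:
O(Y) = (-3 + Y)/(2*Y) (O(Y) = (-3 + Y)/((2*Y)) = (-3 + Y)*(1/(2*Y)) = (-3 + Y)/(2*Y))
f(P) = 3 + 3*P
Q = -56 (Q = -2*(-3 - 1)/(-1)*7 = -2*(-1)*(-4)*7 = -4*2*7 = -8*7 = -56)
W(M) = -56
W(u(f(-3)))/(-41854) = -56/(-41854) = -56*(-1/41854) = 28/20927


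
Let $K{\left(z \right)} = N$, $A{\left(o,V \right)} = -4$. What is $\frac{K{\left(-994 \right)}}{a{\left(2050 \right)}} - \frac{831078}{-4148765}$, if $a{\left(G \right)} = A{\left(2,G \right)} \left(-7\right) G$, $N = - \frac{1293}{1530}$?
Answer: $\frac{286202226521}{1428834666000} \approx 0.2003$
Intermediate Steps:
$N = - \frac{431}{510}$ ($N = \left(-1293\right) \frac{1}{1530} = - \frac{431}{510} \approx -0.8451$)
$K{\left(z \right)} = - \frac{431}{510}$
$a{\left(G \right)} = 28 G$ ($a{\left(G \right)} = \left(-4\right) \left(-7\right) G = 28 G$)
$\frac{K{\left(-994 \right)}}{a{\left(2050 \right)}} - \frac{831078}{-4148765} = - \frac{431}{510 \cdot 28 \cdot 2050} - \frac{831078}{-4148765} = - \frac{431}{510 \cdot 57400} - - \frac{831078}{4148765} = \left(- \frac{431}{510}\right) \frac{1}{57400} + \frac{831078}{4148765} = - \frac{431}{29274000} + \frac{831078}{4148765} = \frac{286202226521}{1428834666000}$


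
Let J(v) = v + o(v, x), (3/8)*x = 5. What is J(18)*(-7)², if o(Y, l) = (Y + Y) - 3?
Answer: 2499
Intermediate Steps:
x = 40/3 (x = (8/3)*5 = 40/3 ≈ 13.333)
o(Y, l) = -3 + 2*Y (o(Y, l) = 2*Y - 3 = -3 + 2*Y)
J(v) = -3 + 3*v (J(v) = v + (-3 + 2*v) = -3 + 3*v)
J(18)*(-7)² = (-3 + 3*18)*(-7)² = (-3 + 54)*49 = 51*49 = 2499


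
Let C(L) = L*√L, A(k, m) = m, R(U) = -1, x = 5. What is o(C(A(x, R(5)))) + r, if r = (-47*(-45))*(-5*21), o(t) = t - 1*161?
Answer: -222236 - I ≈ -2.2224e+5 - 1.0*I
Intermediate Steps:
C(L) = L^(3/2)
o(t) = -161 + t (o(t) = t - 161 = -161 + t)
r = -222075 (r = 2115*(-105) = -222075)
o(C(A(x, R(5)))) + r = (-161 + (-1)^(3/2)) - 222075 = (-161 - I) - 222075 = -222236 - I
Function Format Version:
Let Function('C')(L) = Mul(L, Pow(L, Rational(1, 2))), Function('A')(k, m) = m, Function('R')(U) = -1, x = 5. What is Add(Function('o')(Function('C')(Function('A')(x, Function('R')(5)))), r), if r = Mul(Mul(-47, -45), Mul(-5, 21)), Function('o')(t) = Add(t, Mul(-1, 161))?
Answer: Add(-222236, Mul(-1, I)) ≈ Add(-2.2224e+5, Mul(-1.0000, I))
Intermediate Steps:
Function('C')(L) = Pow(L, Rational(3, 2))
Function('o')(t) = Add(-161, t) (Function('o')(t) = Add(t, -161) = Add(-161, t))
r = -222075 (r = Mul(2115, -105) = -222075)
Add(Function('o')(Function('C')(Function('A')(x, Function('R')(5)))), r) = Add(Add(-161, Pow(-1, Rational(3, 2))), -222075) = Add(Add(-161, Mul(-1, I)), -222075) = Add(-222236, Mul(-1, I))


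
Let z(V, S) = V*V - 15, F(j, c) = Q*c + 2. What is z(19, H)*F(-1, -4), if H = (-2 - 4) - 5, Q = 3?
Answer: -3460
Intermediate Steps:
F(j, c) = 2 + 3*c (F(j, c) = 3*c + 2 = 2 + 3*c)
H = -11 (H = -6 - 5 = -11)
z(V, S) = -15 + V² (z(V, S) = V² - 15 = -15 + V²)
z(19, H)*F(-1, -4) = (-15 + 19²)*(2 + 3*(-4)) = (-15 + 361)*(2 - 12) = 346*(-10) = -3460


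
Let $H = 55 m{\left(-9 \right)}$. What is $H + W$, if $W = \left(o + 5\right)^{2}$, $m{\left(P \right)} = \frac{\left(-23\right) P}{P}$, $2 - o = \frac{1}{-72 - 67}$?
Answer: $- \frac{23492389}{19321} \approx -1215.9$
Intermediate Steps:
$o = \frac{279}{139}$ ($o = 2 - \frac{1}{-72 - 67} = 2 - \frac{1}{-139} = 2 - - \frac{1}{139} = 2 + \frac{1}{139} = \frac{279}{139} \approx 2.0072$)
$m{\left(P \right)} = -23$
$W = \frac{948676}{19321}$ ($W = \left(\frac{279}{139} + 5\right)^{2} = \left(\frac{974}{139}\right)^{2} = \frac{948676}{19321} \approx 49.101$)
$H = -1265$ ($H = 55 \left(-23\right) = -1265$)
$H + W = -1265 + \frac{948676}{19321} = - \frac{23492389}{19321}$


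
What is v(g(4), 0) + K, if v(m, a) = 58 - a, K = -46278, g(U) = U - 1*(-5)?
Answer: -46220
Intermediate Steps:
g(U) = 5 + U (g(U) = U + 5 = 5 + U)
v(g(4), 0) + K = (58 - 1*0) - 46278 = (58 + 0) - 46278 = 58 - 46278 = -46220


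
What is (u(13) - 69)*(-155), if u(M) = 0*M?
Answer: 10695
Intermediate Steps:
u(M) = 0
(u(13) - 69)*(-155) = (0 - 69)*(-155) = -69*(-155) = 10695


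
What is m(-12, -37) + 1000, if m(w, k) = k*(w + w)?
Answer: 1888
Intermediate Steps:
m(w, k) = 2*k*w (m(w, k) = k*(2*w) = 2*k*w)
m(-12, -37) + 1000 = 2*(-37)*(-12) + 1000 = 888 + 1000 = 1888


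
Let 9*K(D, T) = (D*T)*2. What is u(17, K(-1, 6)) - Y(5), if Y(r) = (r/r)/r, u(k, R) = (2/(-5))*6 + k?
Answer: 72/5 ≈ 14.400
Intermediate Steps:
K(D, T) = 2*D*T/9 (K(D, T) = ((D*T)*2)/9 = (2*D*T)/9 = 2*D*T/9)
u(k, R) = -12/5 + k (u(k, R) = (2*(-1/5))*6 + k = -2/5*6 + k = -12/5 + k)
Y(r) = 1/r
u(17, K(-1, 6)) - Y(5) = (-12/5 + 17) - 1/5 = 73/5 - 1*1/5 = 73/5 - 1/5 = 72/5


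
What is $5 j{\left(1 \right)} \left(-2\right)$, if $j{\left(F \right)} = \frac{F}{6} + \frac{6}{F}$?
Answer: $- \frac{185}{3} \approx -61.667$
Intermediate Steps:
$j{\left(F \right)} = \frac{6}{F} + \frac{F}{6}$ ($j{\left(F \right)} = F \frac{1}{6} + \frac{6}{F} = \frac{F}{6} + \frac{6}{F} = \frac{6}{F} + \frac{F}{6}$)
$5 j{\left(1 \right)} \left(-2\right) = 5 \left(\frac{6}{1} + \frac{1}{6} \cdot 1\right) \left(-2\right) = 5 \left(6 \cdot 1 + \frac{1}{6}\right) \left(-2\right) = 5 \left(6 + \frac{1}{6}\right) \left(-2\right) = 5 \cdot \frac{37}{6} \left(-2\right) = \frac{185}{6} \left(-2\right) = - \frac{185}{3}$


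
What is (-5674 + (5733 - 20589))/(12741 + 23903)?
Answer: -10265/18322 ≈ -0.56026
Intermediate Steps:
(-5674 + (5733 - 20589))/(12741 + 23903) = (-5674 - 14856)/36644 = -20530*1/36644 = -10265/18322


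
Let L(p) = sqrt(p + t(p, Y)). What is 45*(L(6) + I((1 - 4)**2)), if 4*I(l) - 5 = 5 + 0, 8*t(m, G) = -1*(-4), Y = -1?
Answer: 225/2 + 45*sqrt(26)/2 ≈ 227.23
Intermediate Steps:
t(m, G) = 1/2 (t(m, G) = (-1*(-4))/8 = (1/8)*4 = 1/2)
I(l) = 5/2 (I(l) = 5/4 + (5 + 0)/4 = 5/4 + (1/4)*5 = 5/4 + 5/4 = 5/2)
L(p) = sqrt(1/2 + p) (L(p) = sqrt(p + 1/2) = sqrt(1/2 + p))
45*(L(6) + I((1 - 4)**2)) = 45*(sqrt(2 + 4*6)/2 + 5/2) = 45*(sqrt(2 + 24)/2 + 5/2) = 45*(sqrt(26)/2 + 5/2) = 45*(5/2 + sqrt(26)/2) = 225/2 + 45*sqrt(26)/2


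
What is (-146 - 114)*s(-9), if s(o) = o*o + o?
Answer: -18720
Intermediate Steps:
s(o) = o + o² (s(o) = o² + o = o + o²)
(-146 - 114)*s(-9) = (-146 - 114)*(-9*(1 - 9)) = -(-2340)*(-8) = -260*72 = -18720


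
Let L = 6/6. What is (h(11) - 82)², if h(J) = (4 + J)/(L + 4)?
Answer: 6241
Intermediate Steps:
L = 1 (L = 6*(⅙) = 1)
h(J) = ⅘ + J/5 (h(J) = (4 + J)/(1 + 4) = (4 + J)/5 = (4 + J)*(⅕) = ⅘ + J/5)
(h(11) - 82)² = ((⅘ + (⅕)*11) - 82)² = ((⅘ + 11/5) - 82)² = (3 - 82)² = (-79)² = 6241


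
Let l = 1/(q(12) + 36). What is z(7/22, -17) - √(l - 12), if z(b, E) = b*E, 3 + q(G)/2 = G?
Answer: -119/22 - I*√3882/18 ≈ -5.4091 - 3.4614*I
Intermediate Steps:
q(G) = -6 + 2*G
l = 1/54 (l = 1/((-6 + 2*12) + 36) = 1/((-6 + 24) + 36) = 1/(18 + 36) = 1/54 ≈ 0.018519)
z(b, E) = E*b
z(7/22, -17) - √(l - 12) = -119/22 - √(1/54 - 12) = -119/22 - √(-647/54) = -17*7/22 - I*√3882/18 = -119/22 - I*√3882/18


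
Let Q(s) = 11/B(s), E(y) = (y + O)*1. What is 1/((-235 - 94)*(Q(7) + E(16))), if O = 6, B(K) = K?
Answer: -1/7755 ≈ -0.00012895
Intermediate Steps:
E(y) = 6 + y (E(y) = (y + 6)*1 = (6 + y)*1 = 6 + y)
Q(s) = 11/s
1/((-235 - 94)*(Q(7) + E(16))) = 1/((-235 - 94)*(11/7 + (6 + 16))) = 1/(-329*(11*(⅐) + 22)) = 1/(-329*(11/7 + 22)) = 1/(-329*165/7) = 1/(-7755) = -1/7755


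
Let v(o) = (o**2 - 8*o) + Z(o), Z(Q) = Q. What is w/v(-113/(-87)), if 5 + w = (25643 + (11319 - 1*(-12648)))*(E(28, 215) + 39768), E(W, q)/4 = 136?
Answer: -15137078966235/56048 ≈ -2.7007e+8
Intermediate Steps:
E(W, q) = 544 (E(W, q) = 4*136 = 544)
w = 1999878315 (w = -5 + (25643 + (11319 - 1*(-12648)))*(544 + 39768) = -5 + (25643 + (11319 + 12648))*40312 = -5 + (25643 + 23967)*40312 = -5 + 49610*40312 = -5 + 1999878320 = 1999878315)
v(o) = o**2 - 7*o (v(o) = (o**2 - 8*o) + o = o**2 - 7*o)
w/v(-113/(-87)) = 1999878315/(((-113/(-87))*(-7 - 113/(-87)))) = 1999878315/(((-113*(-1/87))*(-7 - 113*(-1/87)))) = 1999878315/((113*(-7 + 113/87)/87)) = 1999878315/(((113/87)*(-496/87))) = 1999878315/(-56048/7569) = 1999878315*(-7569/56048) = -15137078966235/56048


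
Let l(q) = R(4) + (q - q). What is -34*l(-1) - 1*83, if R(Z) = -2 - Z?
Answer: 121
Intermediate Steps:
l(q) = -6 (l(q) = (-2 - 1*4) + (q - q) = (-2 - 4) + 0 = -6 + 0 = -6)
-34*l(-1) - 1*83 = -34*(-6) - 1*83 = 204 - 83 = 121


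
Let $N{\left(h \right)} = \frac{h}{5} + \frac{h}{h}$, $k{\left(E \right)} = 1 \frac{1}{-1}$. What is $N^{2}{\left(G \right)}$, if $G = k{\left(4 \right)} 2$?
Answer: $\frac{9}{25} \approx 0.36$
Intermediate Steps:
$k{\left(E \right)} = -1$ ($k{\left(E \right)} = 1 \left(-1\right) = -1$)
$G = -2$ ($G = \left(-1\right) 2 = -2$)
$N{\left(h \right)} = 1 + \frac{h}{5}$ ($N{\left(h \right)} = h \frac{1}{5} + 1 = \frac{h}{5} + 1 = 1 + \frac{h}{5}$)
$N^{2}{\left(G \right)} = \left(1 + \frac{1}{5} \left(-2\right)\right)^{2} = \left(1 - \frac{2}{5}\right)^{2} = \left(\frac{3}{5}\right)^{2} = \frac{9}{25}$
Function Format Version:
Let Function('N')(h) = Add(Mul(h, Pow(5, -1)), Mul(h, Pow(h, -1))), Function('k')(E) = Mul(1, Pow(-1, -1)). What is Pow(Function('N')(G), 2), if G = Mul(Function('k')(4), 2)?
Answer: Rational(9, 25) ≈ 0.36000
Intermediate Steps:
Function('k')(E) = -1 (Function('k')(E) = Mul(1, -1) = -1)
G = -2 (G = Mul(-1, 2) = -2)
Function('N')(h) = Add(1, Mul(Rational(1, 5), h)) (Function('N')(h) = Add(Mul(h, Rational(1, 5)), 1) = Add(Mul(Rational(1, 5), h), 1) = Add(1, Mul(Rational(1, 5), h)))
Pow(Function('N')(G), 2) = Pow(Add(1, Mul(Rational(1, 5), -2)), 2) = Pow(Add(1, Rational(-2, 5)), 2) = Pow(Rational(3, 5), 2) = Rational(9, 25)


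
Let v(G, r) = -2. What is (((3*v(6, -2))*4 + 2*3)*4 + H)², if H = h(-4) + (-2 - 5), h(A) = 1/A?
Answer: 100489/16 ≈ 6280.6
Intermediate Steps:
H = -29/4 (H = 1/(-4) + (-2 - 5) = -¼ - 7 = -29/4 ≈ -7.2500)
(((3*v(6, -2))*4 + 2*3)*4 + H)² = (((3*(-2))*4 + 2*3)*4 - 29/4)² = ((-6*4 + 6)*4 - 29/4)² = ((-24 + 6)*4 - 29/4)² = (-18*4 - 29/4)² = (-72 - 29/4)² = (-317/4)² = 100489/16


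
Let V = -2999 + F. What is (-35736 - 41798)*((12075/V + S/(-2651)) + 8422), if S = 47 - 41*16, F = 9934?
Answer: -2401569925253908/3676937 ≈ -6.5314e+8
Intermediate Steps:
S = -609 (S = 47 - 656 = -609)
V = 6935 (V = -2999 + 9934 = 6935)
(-35736 - 41798)*((12075/V + S/(-2651)) + 8422) = (-35736 - 41798)*((12075/6935 - 609/(-2651)) + 8422) = -77534*((12075*(1/6935) - 609*(-1/2651)) + 8422) = -77534*((2415/1387 + 609/2651) + 8422) = -77534*(7246848/3676937 + 8422) = -77534*30974410262/3676937 = -2401569925253908/3676937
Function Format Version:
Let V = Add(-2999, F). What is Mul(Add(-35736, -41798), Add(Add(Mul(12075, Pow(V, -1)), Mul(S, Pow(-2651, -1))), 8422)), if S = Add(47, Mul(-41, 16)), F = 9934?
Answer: Rational(-2401569925253908, 3676937) ≈ -6.5314e+8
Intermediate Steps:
S = -609 (S = Add(47, -656) = -609)
V = 6935 (V = Add(-2999, 9934) = 6935)
Mul(Add(-35736, -41798), Add(Add(Mul(12075, Pow(V, -1)), Mul(S, Pow(-2651, -1))), 8422)) = Mul(Add(-35736, -41798), Add(Add(Mul(12075, Pow(6935, -1)), Mul(-609, Pow(-2651, -1))), 8422)) = Mul(-77534, Add(Add(Mul(12075, Rational(1, 6935)), Mul(-609, Rational(-1, 2651))), 8422)) = Mul(-77534, Add(Add(Rational(2415, 1387), Rational(609, 2651)), 8422)) = Mul(-77534, Add(Rational(7246848, 3676937), 8422)) = Mul(-77534, Rational(30974410262, 3676937)) = Rational(-2401569925253908, 3676937)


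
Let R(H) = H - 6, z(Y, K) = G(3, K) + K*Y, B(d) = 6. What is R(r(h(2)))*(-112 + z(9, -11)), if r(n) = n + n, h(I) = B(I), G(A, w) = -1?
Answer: -1272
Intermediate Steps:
h(I) = 6
r(n) = 2*n
z(Y, K) = -1 + K*Y
R(H) = -6 + H
R(r(h(2)))*(-112 + z(9, -11)) = (-6 + 2*6)*(-112 + (-1 - 11*9)) = (-6 + 12)*(-112 + (-1 - 99)) = 6*(-112 - 100) = 6*(-212) = -1272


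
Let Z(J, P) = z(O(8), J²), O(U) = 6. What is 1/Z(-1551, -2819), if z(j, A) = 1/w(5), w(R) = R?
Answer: 5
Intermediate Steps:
z(j, A) = ⅕ (z(j, A) = 1/5 = ⅕)
Z(J, P) = ⅕
1/Z(-1551, -2819) = 1/(⅕) = 5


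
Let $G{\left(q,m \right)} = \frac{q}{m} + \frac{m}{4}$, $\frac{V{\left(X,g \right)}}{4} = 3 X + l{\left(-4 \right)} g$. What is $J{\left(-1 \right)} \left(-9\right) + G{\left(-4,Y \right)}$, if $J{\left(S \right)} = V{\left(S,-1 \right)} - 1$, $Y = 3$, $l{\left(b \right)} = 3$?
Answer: $\frac{2693}{12} \approx 224.42$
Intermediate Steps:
$V{\left(X,g \right)} = 12 X + 12 g$ ($V{\left(X,g \right)} = 4 \left(3 X + 3 g\right) = 12 X + 12 g$)
$G{\left(q,m \right)} = \frac{m}{4} + \frac{q}{m}$ ($G{\left(q,m \right)} = \frac{q}{m} + m \frac{1}{4} = \frac{q}{m} + \frac{m}{4} = \frac{m}{4} + \frac{q}{m}$)
$J{\left(S \right)} = -13 + 12 S$ ($J{\left(S \right)} = \left(12 S + 12 \left(-1\right)\right) - 1 = \left(12 S - 12\right) - 1 = \left(-12 + 12 S\right) - 1 = -13 + 12 S$)
$J{\left(-1 \right)} \left(-9\right) + G{\left(-4,Y \right)} = \left(-13 + 12 \left(-1\right)\right) \left(-9\right) + \left(\frac{1}{4} \cdot 3 - \frac{4}{3}\right) = \left(-13 - 12\right) \left(-9\right) + \left(\frac{3}{4} - \frac{4}{3}\right) = \left(-25\right) \left(-9\right) + \left(\frac{3}{4} - \frac{4}{3}\right) = 225 - \frac{7}{12} = \frac{2693}{12}$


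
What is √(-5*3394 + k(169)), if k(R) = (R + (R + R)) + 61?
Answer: I*√16402 ≈ 128.07*I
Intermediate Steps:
k(R) = 61 + 3*R (k(R) = (R + 2*R) + 61 = 3*R + 61 = 61 + 3*R)
√(-5*3394 + k(169)) = √(-5*3394 + (61 + 3*169)) = √(-16970 + (61 + 507)) = √(-16970 + 568) = √(-16402) = I*√16402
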